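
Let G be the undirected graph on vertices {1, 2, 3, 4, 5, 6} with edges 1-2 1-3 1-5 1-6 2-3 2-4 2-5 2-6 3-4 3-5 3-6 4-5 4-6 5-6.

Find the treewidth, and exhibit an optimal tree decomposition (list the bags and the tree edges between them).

The largest bag has 5 vertices, giving width 4; this decomposition certifies tw(G) ≤ 4. On the other hand G contains the 5-clique {1, 2, 3, 5, 6}. A clique must lie in a single bag of any decomposition, so no decomposition can have width below 4. The upper and lower bounds meet at 4, so that is the treewidth.

Treewidth 4.
Bags: B1 = {1, 2, 3, 5, 6}  B2 = {2, 3, 4, 5, 6}
Tree: B1–B2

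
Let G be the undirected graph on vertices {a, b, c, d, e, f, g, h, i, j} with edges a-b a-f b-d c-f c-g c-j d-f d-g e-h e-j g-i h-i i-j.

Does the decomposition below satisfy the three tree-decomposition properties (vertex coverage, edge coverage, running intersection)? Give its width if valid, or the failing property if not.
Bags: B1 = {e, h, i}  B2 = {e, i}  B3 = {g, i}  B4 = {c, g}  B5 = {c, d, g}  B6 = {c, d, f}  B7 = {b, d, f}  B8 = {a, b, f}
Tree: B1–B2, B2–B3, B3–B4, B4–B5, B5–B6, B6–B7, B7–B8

A tree decomposition must satisfy three properties: every vertex lies in some bag; for every edge, both endpoints lie together in some bag; and for every vertex, the bags containing it form a connected subtree. Here vertex j appears in no bag, so the decomposition is invalid.

No — vertex j appears in no bag.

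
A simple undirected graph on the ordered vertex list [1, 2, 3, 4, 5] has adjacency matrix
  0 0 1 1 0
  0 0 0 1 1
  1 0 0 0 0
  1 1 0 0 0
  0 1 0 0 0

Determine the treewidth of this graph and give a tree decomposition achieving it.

The largest bag has 2 vertices, giving width 1; this decomposition certifies tw(G) ≤ 1. G has an edge, so its treewidth is at least 1. Combining the bounds, tw(G) = 1.

Treewidth 1.
Bags: B1 = {2, 5}  B2 = {2, 4}  B3 = {1, 4}  B4 = {1, 3}
Tree: B1–B2, B2–B3, B3–B4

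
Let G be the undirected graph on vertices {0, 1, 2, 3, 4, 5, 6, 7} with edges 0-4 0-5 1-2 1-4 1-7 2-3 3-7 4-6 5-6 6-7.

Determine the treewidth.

A width-2 tree decomposition is:
Bags: B1 = {2, 3, 7}  B2 = {1, 2, 7}  B3 = {1, 6, 7}  B4 = {1, 4, 6}  B5 = {4, 5, 6}  B6 = {0, 4, 5}
Tree: B1–B2, B2–B3, B3–B4, B4–B5, B5–B6
The largest bag has 3 vertices, giving width 2; this decomposition certifies tw(G) ≤ 2. For the lower bound, G contains the cycle 3–2–1–7–3, so G is not a forest; only forests have treewidth ≤ 1, hence tw(G) ≥ 2. Hence tw(G) = 2 exactly.

2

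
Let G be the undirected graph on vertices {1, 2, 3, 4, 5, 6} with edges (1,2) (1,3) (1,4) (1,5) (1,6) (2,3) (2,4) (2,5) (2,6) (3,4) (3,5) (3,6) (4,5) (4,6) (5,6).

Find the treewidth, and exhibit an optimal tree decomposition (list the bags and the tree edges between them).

Treewidth 5.
One such decomposition:
Bags: B1 = {1, 2, 3, 4, 5, 6}
Tree: (single bag)

A single bag containing all 6 vertices is trivially a valid decomposition of width 5. For the lower bound, the 6 vertices {1, 2, 3, 4, 5, 6} are pairwise adjacent, and any tree decomposition puts a clique entirely inside one bag — forcing width ≥ 5. The upper and lower bounds meet at 5, so that is the treewidth.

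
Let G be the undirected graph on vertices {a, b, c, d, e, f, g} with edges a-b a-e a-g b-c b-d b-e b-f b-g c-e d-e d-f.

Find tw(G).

2

A width-2 tree decomposition is:
Bags: B1 = {a, b, e}  B2 = {b, d, e}  B3 = {b, d, f}  B4 = {b, c, e}  B5 = {a, b, g}
Tree: B1–B2, B2–B3, B2–B4, B1–B5
Each bag holds 3 vertices, so the decomposition has width 2, which upper-bounds the treewidth. For the lower bound, the 3 vertices {a, b, g} are pairwise adjacent, and any tree decomposition puts a clique entirely inside one bag — forcing width ≥ 2. Combining the bounds, tw(G) = 2.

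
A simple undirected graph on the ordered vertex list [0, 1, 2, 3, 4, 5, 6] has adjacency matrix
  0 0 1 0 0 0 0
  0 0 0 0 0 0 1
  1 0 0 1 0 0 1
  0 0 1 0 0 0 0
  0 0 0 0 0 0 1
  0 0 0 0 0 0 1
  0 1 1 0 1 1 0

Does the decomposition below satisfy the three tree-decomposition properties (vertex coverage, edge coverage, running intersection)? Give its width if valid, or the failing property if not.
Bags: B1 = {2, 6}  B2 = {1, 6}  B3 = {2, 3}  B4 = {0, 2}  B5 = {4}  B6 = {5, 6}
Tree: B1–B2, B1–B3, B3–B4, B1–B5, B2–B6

No — edge (6,4) lies in no bag.

A tree decomposition must satisfy three properties: every vertex lies in some bag; for every edge, both endpoints lie together in some bag; and for every vertex, the bags containing it form a connected subtree. Here edge (6,4) lies in no bag, so the decomposition is invalid.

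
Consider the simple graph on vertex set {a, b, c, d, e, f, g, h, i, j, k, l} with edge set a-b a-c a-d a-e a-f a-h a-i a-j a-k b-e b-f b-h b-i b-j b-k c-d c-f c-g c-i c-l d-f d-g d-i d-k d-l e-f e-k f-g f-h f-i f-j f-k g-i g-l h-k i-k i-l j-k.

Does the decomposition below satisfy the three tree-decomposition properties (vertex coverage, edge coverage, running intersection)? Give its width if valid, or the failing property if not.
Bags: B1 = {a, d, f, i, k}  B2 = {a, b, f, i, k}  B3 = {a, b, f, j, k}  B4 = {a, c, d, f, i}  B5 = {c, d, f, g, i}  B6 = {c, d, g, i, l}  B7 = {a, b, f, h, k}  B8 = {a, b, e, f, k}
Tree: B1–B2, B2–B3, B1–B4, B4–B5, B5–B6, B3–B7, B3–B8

Vertex coverage: the bags together contain {a, b, c, d, e, f, g, h, i, j, k, l}, the full vertex set. Edge coverage: each edge of G has both endpoints in at least one bag. Running intersection: for every vertex, the bags containing it form a connected subtree. All three properties hold, so this is a valid tree decomposition of width max|bag| − 1 = 4, and hence tw(G) ≤ 4.

Yes; width 4.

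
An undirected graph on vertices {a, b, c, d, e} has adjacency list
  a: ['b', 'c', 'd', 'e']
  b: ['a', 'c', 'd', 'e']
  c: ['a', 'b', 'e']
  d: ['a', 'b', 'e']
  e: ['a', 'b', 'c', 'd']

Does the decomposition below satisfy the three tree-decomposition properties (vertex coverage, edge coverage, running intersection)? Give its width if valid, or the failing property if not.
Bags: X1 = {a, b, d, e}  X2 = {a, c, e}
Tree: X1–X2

No — edge (b,c) lies in no bag.

A tree decomposition must satisfy three properties: every vertex lies in some bag; for every edge, both endpoints lie together in some bag; and for every vertex, the bags containing it form a connected subtree. Here edge (b,c) lies in no bag, so the decomposition is invalid.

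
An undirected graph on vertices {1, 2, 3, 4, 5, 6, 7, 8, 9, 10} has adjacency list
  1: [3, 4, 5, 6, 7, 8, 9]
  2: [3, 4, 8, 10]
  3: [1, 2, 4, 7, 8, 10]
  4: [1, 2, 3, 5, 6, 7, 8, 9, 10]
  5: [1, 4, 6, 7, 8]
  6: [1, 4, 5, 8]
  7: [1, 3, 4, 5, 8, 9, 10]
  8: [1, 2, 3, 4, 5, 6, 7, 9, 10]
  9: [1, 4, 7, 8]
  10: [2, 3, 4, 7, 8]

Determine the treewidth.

A width-4 tree decomposition is:
Bags: B1 = {1, 3, 4, 7, 8}  B2 = {3, 4, 7, 8, 10}  B3 = {1, 4, 7, 8, 9}  B4 = {1, 4, 5, 7, 8}  B5 = {2, 3, 4, 8, 10}  B6 = {1, 4, 5, 6, 8}
Tree: B1–B2, B1–B3, B3–B4, B2–B5, B4–B6
Each bag holds 5 vertices, so the decomposition has width 4, which upper-bounds the treewidth. Conversely, {1, 4, 5, 6, 8} is a clique of size 5, and the vertices of any clique must share a bag in every tree decomposition; so some bag has ≥ 5 vertices and tw(G) ≥ 4. Combining the bounds, tw(G) = 4.

4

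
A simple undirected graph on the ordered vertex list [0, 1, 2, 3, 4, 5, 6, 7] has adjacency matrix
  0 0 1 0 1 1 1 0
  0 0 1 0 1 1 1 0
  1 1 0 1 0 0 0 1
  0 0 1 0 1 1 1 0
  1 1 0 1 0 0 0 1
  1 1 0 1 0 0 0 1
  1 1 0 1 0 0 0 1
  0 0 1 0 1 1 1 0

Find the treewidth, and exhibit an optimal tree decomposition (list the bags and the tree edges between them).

Treewidth 4.
One optimal decomposition is:
Bags: B1 = {0, 1, 3, 6, 7}  B2 = {0, 1, 3, 4, 7}  B3 = {0, 1, 2, 3, 7}  B4 = {0, 1, 3, 5, 7}
Tree: B1–B2, B2–B3, B3–B4

Each bag holds 5 vertices, so the decomposition has width 4, which upper-bounds the treewidth. For the lower bound: the 5 vertex sets {1,6}, {4,7}, {2,3}, {0}, {5} are disjoint, each induces a connected subgraph, and every pair is joined by at least one edge of G. Contracting each set to a single vertex therefore yields K_{5} as a minor, and since treewidth is minor-monotone, tw(G) ≥ tw(K_{5}) = 4. The upper and lower bounds meet at 4, so that is the treewidth.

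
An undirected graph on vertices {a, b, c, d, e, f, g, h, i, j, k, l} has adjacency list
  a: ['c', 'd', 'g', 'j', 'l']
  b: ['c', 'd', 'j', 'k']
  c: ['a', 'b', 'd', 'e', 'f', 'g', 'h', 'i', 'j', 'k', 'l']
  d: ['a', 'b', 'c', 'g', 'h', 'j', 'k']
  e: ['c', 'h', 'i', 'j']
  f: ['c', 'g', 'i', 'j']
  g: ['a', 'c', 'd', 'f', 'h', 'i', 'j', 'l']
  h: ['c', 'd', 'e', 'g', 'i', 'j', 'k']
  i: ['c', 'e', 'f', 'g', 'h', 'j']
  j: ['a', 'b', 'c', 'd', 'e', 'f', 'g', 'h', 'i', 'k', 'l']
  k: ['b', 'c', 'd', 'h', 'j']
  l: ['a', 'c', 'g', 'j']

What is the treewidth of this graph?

4

A width-4 tree decomposition is:
Bags: B1 = {c, d, h, j, k}  B2 = {c, d, g, h, j}  B3 = {a, c, d, g, j}  B4 = {b, c, d, j, k}  B5 = {c, g, h, i, j}  B6 = {a, c, g, j, l}  B7 = {c, e, h, i, j}  B8 = {c, f, g, i, j}
Tree: B1–B2, B2–B3, B1–B4, B2–B5, B3–B6, B5–B7, B5–B8
The largest bag has 5 vertices, giving width 4; this decomposition certifies tw(G) ≤ 4. On the other hand G contains the 5-clique {c, d, g, h, j}. A clique must lie in a single bag of any decomposition, so no decomposition can have width below 4. Hence tw(G) = 4 exactly.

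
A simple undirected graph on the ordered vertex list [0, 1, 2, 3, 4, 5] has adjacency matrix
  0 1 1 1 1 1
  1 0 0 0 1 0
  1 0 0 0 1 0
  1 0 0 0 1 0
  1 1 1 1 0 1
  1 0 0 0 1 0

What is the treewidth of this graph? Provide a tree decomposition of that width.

Treewidth 2.
Bags: B1 = {0, 4, 5}  B2 = {0, 3, 4}  B3 = {0, 1, 4}  B4 = {0, 2, 4}
Tree: B1–B2, B1–B3, B1–B4

The largest bag has 3 vertices, giving width 2; this decomposition certifies tw(G) ≤ 2. Conversely, {0, 1, 4} is a clique of size 3, and the vertices of any clique must share a bag in every tree decomposition; so some bag has ≥ 3 vertices and tw(G) ≥ 2. The upper and lower bounds meet at 2, so that is the treewidth.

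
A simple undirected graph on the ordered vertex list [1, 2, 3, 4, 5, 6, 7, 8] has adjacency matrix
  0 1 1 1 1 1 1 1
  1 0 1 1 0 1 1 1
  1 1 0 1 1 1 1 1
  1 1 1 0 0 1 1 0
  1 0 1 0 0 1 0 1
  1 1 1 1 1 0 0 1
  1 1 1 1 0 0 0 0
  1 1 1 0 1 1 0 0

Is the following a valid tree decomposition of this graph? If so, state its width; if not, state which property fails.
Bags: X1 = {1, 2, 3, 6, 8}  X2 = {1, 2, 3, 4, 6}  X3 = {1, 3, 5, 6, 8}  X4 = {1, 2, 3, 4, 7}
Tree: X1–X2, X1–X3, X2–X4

Checking the three conditions: (i) the bags cover all of {1, 2, 3, 4, 5, 6, 7, 8}; (ii) for each edge, some bag contains both endpoints; (iii) the bags containing any fixed vertex form a subtree. All hold, so the decomposition is valid with width 5 − 1 = 4.

Yes; width 4.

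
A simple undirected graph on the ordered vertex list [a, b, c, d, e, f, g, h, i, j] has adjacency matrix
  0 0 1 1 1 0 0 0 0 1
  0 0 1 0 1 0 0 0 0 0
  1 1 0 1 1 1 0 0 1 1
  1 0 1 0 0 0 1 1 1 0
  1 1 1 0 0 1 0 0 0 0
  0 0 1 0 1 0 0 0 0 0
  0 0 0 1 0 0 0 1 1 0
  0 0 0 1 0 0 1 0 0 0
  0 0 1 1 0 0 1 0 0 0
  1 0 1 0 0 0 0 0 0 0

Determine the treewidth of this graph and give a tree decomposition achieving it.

Treewidth 2.
Bags: B1 = {a, c, d}  B2 = {c, d, i}  B3 = {a, c, j}  B4 = {a, c, e}  B5 = {d, g, i}  B6 = {c, e, f}  B7 = {b, c, e}  B8 = {d, g, h}
Tree: B1–B2, B1–B3, B1–B4, B2–B5, B4–B6, B6–B7, B5–B8

Each bag holds 3 vertices, so the decomposition has width 2, which upper-bounds the treewidth. On the other hand G contains the 3-clique {d, g, h}. A clique must lie in a single bag of any decomposition, so no decomposition can have width below 2. The upper and lower bounds meet at 2, so that is the treewidth.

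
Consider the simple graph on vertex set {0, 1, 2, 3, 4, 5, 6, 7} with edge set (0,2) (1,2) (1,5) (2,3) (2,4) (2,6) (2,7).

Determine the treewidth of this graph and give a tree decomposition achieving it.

Every bag has size at most 2, so the width is 2 − 1 = 1 and tw(G) ≤ 1. G has an edge, so its treewidth is at least 1. Therefore the treewidth is 1.

Treewidth 1.
One such decomposition:
Bags: B1 = {1, 2}  B2 = {2, 3}  B3 = {2, 7}  B4 = {0, 2}  B5 = {2, 4}  B6 = {1, 5}  B7 = {2, 6}
Tree: B1–B2, B1–B3, B1–B4, B2–B5, B1–B6, B2–B7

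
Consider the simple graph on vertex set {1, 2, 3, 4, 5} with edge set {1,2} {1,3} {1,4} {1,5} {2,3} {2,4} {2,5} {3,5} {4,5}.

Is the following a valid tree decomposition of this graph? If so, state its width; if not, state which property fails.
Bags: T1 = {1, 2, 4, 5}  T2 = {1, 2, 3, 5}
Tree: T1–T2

Checking the three conditions: (i) the bags cover all of {1, 2, 3, 4, 5}; (ii) for each edge, some bag contains both endpoints; (iii) the bags containing any fixed vertex form a subtree. All hold, so the decomposition is valid with width 4 − 1 = 3.

Yes; width 3.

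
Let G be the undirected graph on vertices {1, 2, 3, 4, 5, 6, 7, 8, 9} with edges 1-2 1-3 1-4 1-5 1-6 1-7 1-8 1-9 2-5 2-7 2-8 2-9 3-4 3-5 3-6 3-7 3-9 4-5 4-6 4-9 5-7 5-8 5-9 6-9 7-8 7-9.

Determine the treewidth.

A width-4 tree decomposition is:
Bags: B1 = {1, 3, 4, 5, 9}  B2 = {1, 3, 5, 7, 9}  B3 = {1, 2, 5, 7, 9}  B4 = {1, 2, 5, 7, 8}  B5 = {1, 3, 4, 6, 9}
Tree: B1–B2, B2–B3, B3–B4, B1–B5
Every bag has size at most 5, so the width is 5 − 1 = 4 and tw(G) ≤ 4. On the other hand G contains the 5-clique {1, 3, 4, 5, 9}. A clique must lie in a single bag of any decomposition, so no decomposition can have width below 4. Therefore the treewidth is 4.

4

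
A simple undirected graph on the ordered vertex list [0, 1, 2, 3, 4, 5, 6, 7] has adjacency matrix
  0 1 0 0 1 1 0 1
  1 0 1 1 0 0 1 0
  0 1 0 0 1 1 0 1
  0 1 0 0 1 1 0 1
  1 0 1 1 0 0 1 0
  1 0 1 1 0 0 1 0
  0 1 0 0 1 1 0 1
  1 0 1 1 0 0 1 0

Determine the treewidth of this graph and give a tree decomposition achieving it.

Every bag has size at most 5, so the width is 5 − 1 = 4 and tw(G) ≤ 4. For the lower bound: the 5 vertex sets {1,3}, {5,6}, {0,7}, {2}, {4} are disjoint, each induces a connected subgraph, and every pair is joined by at least one edge of G. Contracting each set to a single vertex therefore yields K_{5} as a minor, and since treewidth is minor-monotone, tw(G) ≥ tw(K_{5}) = 4. Combining the bounds, tw(G) = 4.

Treewidth 4.
One such decomposition:
Bags: B1 = {0, 1, 2, 3, 6}  B2 = {0, 2, 3, 5, 6}  B3 = {0, 2, 3, 6, 7}  B4 = {0, 2, 3, 4, 6}
Tree: B1–B2, B2–B3, B3–B4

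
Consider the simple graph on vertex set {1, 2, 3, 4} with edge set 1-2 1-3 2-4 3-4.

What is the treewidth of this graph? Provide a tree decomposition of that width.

Treewidth 2.
One optimal decomposition is:
Bags: B1 = {1, 2, 3}  B2 = {2, 3, 4}
Tree: B1–B2

Every bag has size at most 3, so the width is 3 − 1 = 2 and tw(G) ≤ 2. The edges 2–1–3–4–2 form a cycle, so G is not a tree and its treewidth is at least 2. Combining the bounds, tw(G) = 2.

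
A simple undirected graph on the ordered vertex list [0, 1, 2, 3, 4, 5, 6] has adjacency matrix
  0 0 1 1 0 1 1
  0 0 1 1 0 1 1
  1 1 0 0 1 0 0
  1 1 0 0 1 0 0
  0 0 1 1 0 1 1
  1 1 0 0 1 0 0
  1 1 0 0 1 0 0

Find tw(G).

A width-3 tree decomposition is:
Bags: B1 = {0, 1, 4, 6}  B2 = {0, 1, 2, 4}  B3 = {0, 1, 3, 4}  B4 = {0, 1, 4, 5}
Tree: B1–B2, B2–B3, B3–B4
The largest bag has 4 vertices, giving width 3; this decomposition certifies tw(G) ≤ 3. For the lower bound: the 4 vertex sets {0,6}, {1,2}, {4}, {3} are disjoint, each induces a connected subgraph, and every pair is joined by at least one edge of G. Contracting each set to a single vertex therefore yields K_{4} as a minor, and since treewidth is minor-monotone, tw(G) ≥ tw(K_{4}) = 3. The upper and lower bounds meet at 3, so that is the treewidth.

3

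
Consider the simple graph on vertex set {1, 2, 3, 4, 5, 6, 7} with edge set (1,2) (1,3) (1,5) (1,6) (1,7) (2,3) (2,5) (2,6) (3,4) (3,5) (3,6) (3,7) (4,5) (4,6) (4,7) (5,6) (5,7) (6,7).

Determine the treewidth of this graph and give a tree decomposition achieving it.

Treewidth 4.
One optimal decomposition is:
Bags: B1 = {3, 4, 5, 6, 7}  B2 = {1, 3, 5, 6, 7}  B3 = {1, 2, 3, 5, 6}
Tree: B1–B2, B2–B3

Each bag holds 5 vertices, so the decomposition has width 4, which upper-bounds the treewidth. For the lower bound, the 5 vertices {1, 2, 3, 5, 6} are pairwise adjacent, and any tree decomposition puts a clique entirely inside one bag — forcing width ≥ 4. Hence tw(G) = 4 exactly.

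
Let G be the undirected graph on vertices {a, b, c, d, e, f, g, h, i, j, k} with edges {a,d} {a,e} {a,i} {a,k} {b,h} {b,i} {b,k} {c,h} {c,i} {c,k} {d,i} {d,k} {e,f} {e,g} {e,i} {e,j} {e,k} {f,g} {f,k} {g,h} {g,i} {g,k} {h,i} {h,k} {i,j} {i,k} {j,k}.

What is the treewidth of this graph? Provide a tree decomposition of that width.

Treewidth 3.
Bags: B1 = {e, i, j, k}  B2 = {e, g, i, k}  B3 = {g, h, i, k}  B4 = {b, h, i, k}  B5 = {e, f, g, k}  B6 = {a, e, i, k}  B7 = {c, h, i, k}  B8 = {a, d, i, k}
Tree: B1–B2, B2–B3, B3–B4, B2–B5, B1–B6, B4–B7, B6–B8

The largest bag has 4 vertices, giving width 3; this decomposition certifies tw(G) ≤ 3. Conversely, {e, f, g, k} is a clique of size 4, and the vertices of any clique must share a bag in every tree decomposition; so some bag has ≥ 4 vertices and tw(G) ≥ 3. Hence tw(G) = 3 exactly.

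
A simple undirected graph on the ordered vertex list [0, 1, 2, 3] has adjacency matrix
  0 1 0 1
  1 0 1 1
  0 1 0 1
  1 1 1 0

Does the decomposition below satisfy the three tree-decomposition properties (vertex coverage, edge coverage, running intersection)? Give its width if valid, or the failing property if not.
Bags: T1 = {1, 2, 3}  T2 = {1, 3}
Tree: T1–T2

No — vertex 0 appears in no bag.

A tree decomposition must satisfy three properties: every vertex lies in some bag; for every edge, both endpoints lie together in some bag; and for every vertex, the bags containing it form a connected subtree. Here vertex 0 appears in no bag, so the decomposition is invalid.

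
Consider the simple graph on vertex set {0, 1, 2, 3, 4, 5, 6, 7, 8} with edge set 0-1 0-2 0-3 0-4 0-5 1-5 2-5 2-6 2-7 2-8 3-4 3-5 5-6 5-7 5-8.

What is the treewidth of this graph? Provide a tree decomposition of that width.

Each bag holds 3 vertices, so the decomposition has width 2, which upper-bounds the treewidth. For the lower bound, the 3 vertices {0, 3, 4} are pairwise adjacent, and any tree decomposition puts a clique entirely inside one bag — forcing width ≥ 2. The upper and lower bounds meet at 2, so that is the treewidth.

Treewidth 2.
One such decomposition:
Bags: B1 = {0, 1, 5}  B2 = {0, 2, 5}  B3 = {2, 5, 7}  B4 = {2, 5, 6}  B5 = {2, 5, 8}  B6 = {0, 3, 5}  B7 = {0, 3, 4}
Tree: B1–B2, B2–B3, B2–B4, B3–B5, B1–B6, B6–B7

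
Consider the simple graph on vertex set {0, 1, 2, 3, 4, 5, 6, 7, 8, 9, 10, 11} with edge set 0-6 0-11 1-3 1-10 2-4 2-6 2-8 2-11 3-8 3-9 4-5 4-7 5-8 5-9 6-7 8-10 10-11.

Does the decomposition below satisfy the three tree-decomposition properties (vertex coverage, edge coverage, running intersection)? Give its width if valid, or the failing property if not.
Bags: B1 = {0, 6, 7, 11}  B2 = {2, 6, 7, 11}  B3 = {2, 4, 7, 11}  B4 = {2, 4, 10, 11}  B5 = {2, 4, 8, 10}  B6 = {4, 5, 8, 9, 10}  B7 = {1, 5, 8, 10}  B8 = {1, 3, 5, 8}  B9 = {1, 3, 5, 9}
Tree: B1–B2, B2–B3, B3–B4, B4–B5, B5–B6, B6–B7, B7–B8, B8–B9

No — bags containing vertex 9 are not connected in the tree.

A tree decomposition must satisfy three properties: every vertex lies in some bag; for every edge, both endpoints lie together in some bag; and for every vertex, the bags containing it form a connected subtree. Here bags containing vertex 9 are not connected in the tree, so the decomposition is invalid.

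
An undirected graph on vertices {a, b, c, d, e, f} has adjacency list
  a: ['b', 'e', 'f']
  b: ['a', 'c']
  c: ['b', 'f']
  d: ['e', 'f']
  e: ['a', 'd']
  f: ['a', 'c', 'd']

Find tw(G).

2

A width-2 tree decomposition is:
Bags: B1 = {a, d, e}  B2 = {a, d, f}  B3 = {a, b, f}  B4 = {b, c, f}
Tree: B1–B2, B2–B3, B3–B4
Each bag holds 3 vertices, so the decomposition has width 2, which upper-bounds the treewidth. Since e–d–f–a–e is a cycle in G, G is not acyclic. Forests are exactly the graphs of treewidth ≤ 1, so tw(G) ≥ 2. Therefore the treewidth is 2.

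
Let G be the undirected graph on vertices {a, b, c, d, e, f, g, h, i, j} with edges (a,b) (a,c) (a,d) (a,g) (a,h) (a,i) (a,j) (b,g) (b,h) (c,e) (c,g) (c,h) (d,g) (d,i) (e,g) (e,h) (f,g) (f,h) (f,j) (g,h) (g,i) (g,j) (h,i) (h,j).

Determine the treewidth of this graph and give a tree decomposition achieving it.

The largest bag has 4 vertices, giving width 3; this decomposition certifies tw(G) ≤ 3. Conversely, {a, d, g, i} is a clique of size 4, and the vertices of any clique must share a bag in every tree decomposition; so some bag has ≥ 4 vertices and tw(G) ≥ 3. Therefore the treewidth is 3.

Treewidth 3.
One such decomposition:
Bags: B1 = {a, g, h, i}  B2 = {a, c, g, h}  B3 = {a, g, h, j}  B4 = {c, e, g, h}  B5 = {a, b, g, h}  B6 = {f, g, h, j}  B7 = {a, d, g, i}
Tree: B1–B2, B2–B3, B2–B4, B3–B5, B3–B6, B1–B7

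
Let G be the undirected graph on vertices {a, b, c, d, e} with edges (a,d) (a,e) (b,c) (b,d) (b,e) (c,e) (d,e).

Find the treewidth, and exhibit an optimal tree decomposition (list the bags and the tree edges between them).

Each bag holds 3 vertices, so the decomposition has width 2, which upper-bounds the treewidth. Conversely, {a, d, e} is a clique of size 3, and the vertices of any clique must share a bag in every tree decomposition; so some bag has ≥ 3 vertices and tw(G) ≥ 2. Therefore the treewidth is 2.

Treewidth 2.
Bags: B1 = {a, d, e}  B2 = {b, d, e}  B3 = {b, c, e}
Tree: B1–B2, B2–B3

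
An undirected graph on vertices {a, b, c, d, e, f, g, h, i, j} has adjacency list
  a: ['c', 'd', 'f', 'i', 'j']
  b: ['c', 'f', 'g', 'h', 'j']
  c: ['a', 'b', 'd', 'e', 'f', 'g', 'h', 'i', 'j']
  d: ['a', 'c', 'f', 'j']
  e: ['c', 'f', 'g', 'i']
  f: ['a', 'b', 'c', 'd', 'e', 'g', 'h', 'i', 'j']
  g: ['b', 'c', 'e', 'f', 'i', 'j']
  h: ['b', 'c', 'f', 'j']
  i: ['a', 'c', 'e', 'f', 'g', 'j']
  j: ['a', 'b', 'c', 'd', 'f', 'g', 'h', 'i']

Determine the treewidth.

4

A width-4 tree decomposition is:
Bags: B1 = {c, f, g, i, j}  B2 = {a, c, f, i, j}  B3 = {b, c, f, g, j}  B4 = {b, c, f, h, j}  B5 = {a, c, d, f, j}  B6 = {c, e, f, g, i}
Tree: B1–B2, B1–B3, B3–B4, B2–B5, B1–B6
The largest bag has 5 vertices, giving width 4; this decomposition certifies tw(G) ≤ 4. On the other hand G contains the 5-clique {a, c, d, f, j}. A clique must lie in a single bag of any decomposition, so no decomposition can have width below 4. Therefore the treewidth is 4.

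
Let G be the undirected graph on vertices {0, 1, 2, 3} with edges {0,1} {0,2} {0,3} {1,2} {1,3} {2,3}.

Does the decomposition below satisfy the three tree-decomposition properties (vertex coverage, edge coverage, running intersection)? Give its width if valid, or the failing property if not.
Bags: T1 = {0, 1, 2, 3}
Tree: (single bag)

Checking the three conditions: (i) the bags cover all of {0, 1, 2, 3}; (ii) for each edge, some bag contains both endpoints; (iii) the bags containing any fixed vertex form a subtree. All hold, so the decomposition is valid with width 4 − 1 = 3.

Yes; width 3.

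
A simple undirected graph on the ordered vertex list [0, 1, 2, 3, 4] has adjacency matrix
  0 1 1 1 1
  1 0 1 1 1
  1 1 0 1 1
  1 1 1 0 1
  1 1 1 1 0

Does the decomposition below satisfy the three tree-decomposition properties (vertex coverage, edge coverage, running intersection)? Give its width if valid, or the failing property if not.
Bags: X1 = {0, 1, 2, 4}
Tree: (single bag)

No — vertex 3 appears in no bag.

A tree decomposition must satisfy three properties: every vertex lies in some bag; for every edge, both endpoints lie together in some bag; and for every vertex, the bags containing it form a connected subtree. Here vertex 3 appears in no bag, so the decomposition is invalid.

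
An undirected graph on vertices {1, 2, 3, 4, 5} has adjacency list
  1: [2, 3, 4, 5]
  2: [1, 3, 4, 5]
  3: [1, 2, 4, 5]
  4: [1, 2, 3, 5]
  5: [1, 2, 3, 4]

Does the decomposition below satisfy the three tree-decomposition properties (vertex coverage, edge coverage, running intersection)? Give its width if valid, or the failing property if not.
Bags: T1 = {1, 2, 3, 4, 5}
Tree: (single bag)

Every vertex of G appears in some bag (union = {1, 2, 3, 4, 5}); every edge is covered by a bag; and for each vertex v the set of bags containing v is connected in the bag tree. The decomposition is therefore valid. The largest bag has 5 vertices, so the width is 4.

Yes; width 4.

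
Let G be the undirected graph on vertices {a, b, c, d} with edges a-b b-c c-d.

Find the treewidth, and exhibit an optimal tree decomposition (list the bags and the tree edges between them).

Treewidth 1.
One optimal decomposition is:
Bags: B1 = {b, c}  B2 = {c, d}  B3 = {a, b}
Tree: B1–B2, B1–B3

Every bag has size at most 2, so the width is 2 − 1 = 1 and tw(G) ≤ 1. Since G has at least one edge (e.g. c–b), it is not an edgeless graph, so tw(G) ≥ 1. Combining the bounds, tw(G) = 1.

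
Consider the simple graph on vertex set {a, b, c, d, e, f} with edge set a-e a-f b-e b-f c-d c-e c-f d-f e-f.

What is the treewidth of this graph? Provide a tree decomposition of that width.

Treewidth 2.
One such decomposition:
Bags: B1 = {b, e, f}  B2 = {c, e, f}  B3 = {a, e, f}  B4 = {c, d, f}
Tree: B1–B2, B1–B3, B2–B4

Every bag has size at most 3, so the width is 3 − 1 = 2 and tw(G) ≤ 2. Conversely, {c, d, f} is a clique of size 3, and the vertices of any clique must share a bag in every tree decomposition; so some bag has ≥ 3 vertices and tw(G) ≥ 2. Combining the bounds, tw(G) = 2.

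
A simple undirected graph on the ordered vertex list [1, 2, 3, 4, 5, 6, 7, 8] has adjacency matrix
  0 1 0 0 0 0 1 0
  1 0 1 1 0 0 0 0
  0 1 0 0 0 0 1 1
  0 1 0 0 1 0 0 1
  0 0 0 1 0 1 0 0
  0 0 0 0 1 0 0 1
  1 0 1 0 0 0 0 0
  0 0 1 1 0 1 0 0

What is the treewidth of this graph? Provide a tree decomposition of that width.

The largest bag has 3 vertices, giving width 2; this decomposition certifies tw(G) ≤ 2. The edges 5–6–8–4–5 form a cycle, so G is not a tree and its treewidth is at least 2. Therefore the treewidth is 2.

Treewidth 2.
Bags: B1 = {4, 5, 6}  B2 = {4, 6, 8}  B3 = {2, 4, 8}  B4 = {2, 3, 8}  B5 = {1, 2, 3}  B6 = {1, 3, 7}
Tree: B1–B2, B2–B3, B3–B4, B4–B5, B5–B6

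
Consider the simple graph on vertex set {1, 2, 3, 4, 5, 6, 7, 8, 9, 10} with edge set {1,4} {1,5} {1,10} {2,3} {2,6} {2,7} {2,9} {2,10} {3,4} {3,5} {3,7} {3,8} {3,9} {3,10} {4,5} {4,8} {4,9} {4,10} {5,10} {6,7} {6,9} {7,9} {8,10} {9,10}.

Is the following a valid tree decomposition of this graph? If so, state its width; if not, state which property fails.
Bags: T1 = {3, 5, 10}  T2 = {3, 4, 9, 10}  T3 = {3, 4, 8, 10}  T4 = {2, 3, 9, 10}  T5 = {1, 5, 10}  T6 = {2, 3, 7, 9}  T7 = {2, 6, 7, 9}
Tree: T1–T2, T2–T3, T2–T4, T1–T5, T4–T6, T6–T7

No — edge (4,5) lies in no bag.

A tree decomposition must satisfy three properties: every vertex lies in some bag; for every edge, both endpoints lie together in some bag; and for every vertex, the bags containing it form a connected subtree. Here edge (4,5) lies in no bag, so the decomposition is invalid.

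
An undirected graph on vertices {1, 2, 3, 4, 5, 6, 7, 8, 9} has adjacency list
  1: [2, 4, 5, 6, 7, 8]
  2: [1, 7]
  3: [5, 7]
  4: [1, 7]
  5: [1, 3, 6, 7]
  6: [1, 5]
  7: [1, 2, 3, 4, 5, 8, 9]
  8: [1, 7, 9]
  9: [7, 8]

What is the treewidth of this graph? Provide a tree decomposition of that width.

Treewidth 2.
One optimal decomposition is:
Bags: B1 = {1, 5, 7}  B2 = {1, 4, 7}  B3 = {3, 5, 7}  B4 = {1, 2, 7}  B5 = {1, 5, 6}  B6 = {1, 7, 8}  B7 = {7, 8, 9}
Tree: B1–B2, B1–B3, B2–B4, B1–B5, B4–B6, B6–B7

The largest bag has 3 vertices, giving width 2; this decomposition certifies tw(G) ≤ 2. For the lower bound, the 3 vertices {1, 5, 6} are pairwise adjacent, and any tree decomposition puts a clique entirely inside one bag — forcing width ≥ 2. Hence tw(G) = 2 exactly.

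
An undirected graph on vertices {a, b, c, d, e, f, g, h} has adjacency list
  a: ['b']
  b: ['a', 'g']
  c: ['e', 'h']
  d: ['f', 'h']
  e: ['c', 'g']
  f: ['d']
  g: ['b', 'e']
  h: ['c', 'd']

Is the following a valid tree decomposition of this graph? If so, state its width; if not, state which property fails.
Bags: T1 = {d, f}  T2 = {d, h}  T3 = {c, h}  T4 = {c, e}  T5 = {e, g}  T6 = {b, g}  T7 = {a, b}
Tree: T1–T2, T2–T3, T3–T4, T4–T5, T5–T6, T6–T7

Yes; width 1.

Checking the three conditions: (i) the bags cover all of {a, b, c, d, e, f, g, h}; (ii) for each edge, some bag contains both endpoints; (iii) the bags containing any fixed vertex form a subtree. All hold, so the decomposition is valid with width 2 − 1 = 1.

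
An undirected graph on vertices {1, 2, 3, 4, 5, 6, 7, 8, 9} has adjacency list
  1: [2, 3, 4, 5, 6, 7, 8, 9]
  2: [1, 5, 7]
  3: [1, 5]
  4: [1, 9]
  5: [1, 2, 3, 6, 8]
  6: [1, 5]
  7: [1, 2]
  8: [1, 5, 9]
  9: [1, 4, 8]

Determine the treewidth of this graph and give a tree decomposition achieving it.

Each bag holds 3 vertices, so the decomposition has width 2, which upper-bounds the treewidth. Conversely, {1, 8, 9} is a clique of size 3, and the vertices of any clique must share a bag in every tree decomposition; so some bag has ≥ 3 vertices and tw(G) ≥ 2. Hence tw(G) = 2 exactly.

Treewidth 2.
One such decomposition:
Bags: B1 = {1, 5, 8}  B2 = {1, 3, 5}  B3 = {1, 2, 5}  B4 = {1, 8, 9}  B5 = {1, 2, 7}  B6 = {1, 5, 6}  B7 = {1, 4, 9}
Tree: B1–B2, B2–B3, B1–B4, B3–B5, B3–B6, B4–B7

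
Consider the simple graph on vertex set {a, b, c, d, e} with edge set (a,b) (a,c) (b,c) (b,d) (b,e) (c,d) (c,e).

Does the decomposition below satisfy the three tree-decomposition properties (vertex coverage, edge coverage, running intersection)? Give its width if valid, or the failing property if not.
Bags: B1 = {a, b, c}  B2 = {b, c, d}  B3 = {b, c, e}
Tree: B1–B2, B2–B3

Every vertex of G appears in some bag (union = {a, b, c, d, e}); every edge is covered by a bag; and for each vertex v the set of bags containing v is connected in the bag tree. The decomposition is therefore valid. The largest bag has 3 vertices, so the width is 2.

Yes; width 2.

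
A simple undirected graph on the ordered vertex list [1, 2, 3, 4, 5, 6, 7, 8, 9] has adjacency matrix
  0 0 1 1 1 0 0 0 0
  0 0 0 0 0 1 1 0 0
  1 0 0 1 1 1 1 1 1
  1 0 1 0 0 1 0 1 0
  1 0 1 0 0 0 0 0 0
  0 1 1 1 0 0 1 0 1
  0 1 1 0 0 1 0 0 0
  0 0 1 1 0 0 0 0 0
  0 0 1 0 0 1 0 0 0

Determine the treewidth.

A width-2 tree decomposition is:
Bags: B1 = {1, 3, 4}  B2 = {3, 4, 6}  B3 = {3, 4, 8}  B4 = {3, 6, 7}  B5 = {1, 3, 5}  B6 = {2, 6, 7}  B7 = {3, 6, 9}
Tree: B1–B2, B2–B3, B2–B4, B1–B5, B4–B6, B4–B7
The largest bag has 3 vertices, giving width 2; this decomposition certifies tw(G) ≤ 2. For the lower bound, the 3 vertices {2, 6, 7} are pairwise adjacent, and any tree decomposition puts a clique entirely inside one bag — forcing width ≥ 2. Therefore the treewidth is 2.

2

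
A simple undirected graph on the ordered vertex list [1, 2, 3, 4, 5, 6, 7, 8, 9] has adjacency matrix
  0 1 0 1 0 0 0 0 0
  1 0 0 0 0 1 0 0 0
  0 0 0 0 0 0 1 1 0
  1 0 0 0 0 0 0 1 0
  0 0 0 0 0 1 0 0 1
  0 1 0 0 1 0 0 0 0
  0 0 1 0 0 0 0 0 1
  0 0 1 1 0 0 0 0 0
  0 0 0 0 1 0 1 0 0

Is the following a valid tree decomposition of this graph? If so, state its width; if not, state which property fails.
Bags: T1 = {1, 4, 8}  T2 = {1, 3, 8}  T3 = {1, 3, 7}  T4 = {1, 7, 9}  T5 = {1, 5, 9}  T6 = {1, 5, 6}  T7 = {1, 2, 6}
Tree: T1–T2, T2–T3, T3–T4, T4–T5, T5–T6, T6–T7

Yes; width 2.

Checking the three conditions: (i) the bags cover all of {1, 2, 3, 4, 5, 6, 7, 8, 9}; (ii) for each edge, some bag contains both endpoints; (iii) the bags containing any fixed vertex form a subtree. All hold, so the decomposition is valid with width 3 − 1 = 2.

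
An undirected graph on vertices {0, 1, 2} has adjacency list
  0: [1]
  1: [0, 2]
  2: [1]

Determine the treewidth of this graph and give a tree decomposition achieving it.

Each bag holds 2 vertices, so the decomposition has width 1, which upper-bounds the treewidth. Since G has at least one edge (e.g. 1–0), it is not an edgeless graph, so tw(G) ≥ 1. Therefore the treewidth is 1.

Treewidth 1.
One optimal decomposition is:
Bags: B1 = {0, 1}  B2 = {1, 2}
Tree: B1–B2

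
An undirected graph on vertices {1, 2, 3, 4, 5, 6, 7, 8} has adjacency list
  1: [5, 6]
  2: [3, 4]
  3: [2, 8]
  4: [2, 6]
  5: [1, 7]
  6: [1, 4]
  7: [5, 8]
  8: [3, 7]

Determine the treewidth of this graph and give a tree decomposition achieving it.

Treewidth 2.
One such decomposition:
Bags: B1 = {3, 7, 8}  B2 = {2, 3, 7}  B3 = {2, 4, 7}  B4 = {4, 6, 7}  B5 = {1, 6, 7}  B6 = {1, 5, 7}
Tree: B1–B2, B2–B3, B3–B4, B4–B5, B5–B6

Every bag has size at most 3, so the width is 3 − 1 = 2 and tw(G) ≤ 2. The edges 7–8–3–2–4–6–1–5–7 form a cycle, so G is not a tree and its treewidth is at least 2. Hence tw(G) = 2 exactly.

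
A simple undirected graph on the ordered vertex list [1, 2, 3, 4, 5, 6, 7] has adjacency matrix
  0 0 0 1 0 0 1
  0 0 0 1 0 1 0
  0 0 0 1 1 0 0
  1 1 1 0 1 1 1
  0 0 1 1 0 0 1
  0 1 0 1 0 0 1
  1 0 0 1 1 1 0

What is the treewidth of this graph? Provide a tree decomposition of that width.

Every bag has size at most 3, so the width is 3 − 1 = 2 and tw(G) ≤ 2. On the other hand G contains the 3-clique {2, 4, 6}. A clique must lie in a single bag of any decomposition, so no decomposition can have width below 2. Hence tw(G) = 2 exactly.

Treewidth 2.
One such decomposition:
Bags: B1 = {4, 5, 7}  B2 = {4, 6, 7}  B3 = {2, 4, 6}  B4 = {1, 4, 7}  B5 = {3, 4, 5}
Tree: B1–B2, B2–B3, B2–B4, B1–B5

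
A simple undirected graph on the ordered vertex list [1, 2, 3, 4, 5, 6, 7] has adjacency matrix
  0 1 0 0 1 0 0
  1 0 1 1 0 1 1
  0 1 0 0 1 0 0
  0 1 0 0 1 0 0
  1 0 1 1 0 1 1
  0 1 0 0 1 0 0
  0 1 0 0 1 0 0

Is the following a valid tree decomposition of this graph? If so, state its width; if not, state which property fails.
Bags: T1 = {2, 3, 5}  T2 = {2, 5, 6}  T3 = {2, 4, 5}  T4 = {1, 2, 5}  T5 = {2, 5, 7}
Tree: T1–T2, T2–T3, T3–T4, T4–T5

Vertex coverage: the bags together contain {1, 2, 3, 4, 5, 6, 7}, the full vertex set. Edge coverage: each edge of G has both endpoints in at least one bag. Running intersection: for every vertex, the bags containing it form a connected subtree. All three properties hold, so this is a valid tree decomposition of width max|bag| − 1 = 2, and hence tw(G) ≤ 2.

Yes; width 2.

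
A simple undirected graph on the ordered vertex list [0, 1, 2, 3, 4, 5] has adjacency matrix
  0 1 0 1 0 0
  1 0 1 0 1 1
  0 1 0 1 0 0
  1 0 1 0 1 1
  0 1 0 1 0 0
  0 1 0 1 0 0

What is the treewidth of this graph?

2

A width-2 tree decomposition is:
Bags: B1 = {1, 3, 4}  B2 = {0, 1, 3}  B3 = {1, 3, 5}  B4 = {1, 2, 3}
Tree: B1–B2, B2–B3, B3–B4
Each bag holds 3 vertices, so the decomposition has width 2, which upper-bounds the treewidth. Since 1–4–3–0–1 is a cycle in G, G is not acyclic. Forests are exactly the graphs of treewidth ≤ 1, so tw(G) ≥ 2. The upper and lower bounds meet at 2, so that is the treewidth.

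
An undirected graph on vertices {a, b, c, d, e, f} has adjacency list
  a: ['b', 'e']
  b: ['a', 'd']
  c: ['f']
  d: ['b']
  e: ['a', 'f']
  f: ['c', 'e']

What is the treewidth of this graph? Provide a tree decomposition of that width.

Every bag has size at most 2, so the width is 2 − 1 = 1 and tw(G) ≤ 1. Any graph with an edge has treewidth ≥ 1, and G has the edge c–f. Therefore the treewidth is 1.

Treewidth 1.
One such decomposition:
Bags: B1 = {c, f}  B2 = {e, f}  B3 = {a, e}  B4 = {a, b}  B5 = {b, d}
Tree: B1–B2, B2–B3, B3–B4, B4–B5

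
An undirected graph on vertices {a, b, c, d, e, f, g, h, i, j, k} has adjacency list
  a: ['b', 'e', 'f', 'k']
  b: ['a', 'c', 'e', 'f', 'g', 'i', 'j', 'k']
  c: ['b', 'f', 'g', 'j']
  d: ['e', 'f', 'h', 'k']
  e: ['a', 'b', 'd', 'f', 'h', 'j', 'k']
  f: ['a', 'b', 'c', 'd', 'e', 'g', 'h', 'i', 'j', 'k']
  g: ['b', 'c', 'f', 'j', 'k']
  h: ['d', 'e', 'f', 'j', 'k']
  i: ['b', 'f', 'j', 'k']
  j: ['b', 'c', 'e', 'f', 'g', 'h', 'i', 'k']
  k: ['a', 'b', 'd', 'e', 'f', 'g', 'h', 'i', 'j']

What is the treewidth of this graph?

A width-4 tree decomposition is:
Bags: B1 = {b, f, i, j, k}  B2 = {b, e, f, j, k}  B3 = {b, f, g, j, k}  B4 = {b, c, f, g, j}  B5 = {e, f, h, j, k}  B6 = {d, e, f, h, k}  B7 = {a, b, e, f, k}
Tree: B1–B2, B2–B3, B3–B4, B2–B5, B5–B6, B2–B7
The largest bag has 5 vertices, giving width 4; this decomposition certifies tw(G) ≤ 4. For the lower bound, the 5 vertices {b, c, f, g, j} are pairwise adjacent, and any tree decomposition puts a clique entirely inside one bag — forcing width ≥ 4. The upper and lower bounds meet at 4, so that is the treewidth.

4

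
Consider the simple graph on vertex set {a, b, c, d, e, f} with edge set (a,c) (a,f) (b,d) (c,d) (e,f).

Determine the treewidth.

1

A width-1 tree decomposition is:
Bags: B1 = {e, f}  B2 = {a, f}  B3 = {a, c}  B4 = {c, d}  B5 = {b, d}
Tree: B1–B2, B2–B3, B3–B4, B4–B5
Each bag holds 2 vertices, so the decomposition has width 1, which upper-bounds the treewidth. Any graph with an edge has treewidth ≥ 1, and G has the edge e–f. The upper and lower bounds meet at 1, so that is the treewidth.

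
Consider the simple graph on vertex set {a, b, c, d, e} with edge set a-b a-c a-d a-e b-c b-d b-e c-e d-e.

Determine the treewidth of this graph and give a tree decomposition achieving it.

The largest bag has 4 vertices, giving width 3; this decomposition certifies tw(G) ≤ 3. Conversely, {a, b, d, e} is a clique of size 4, and the vertices of any clique must share a bag in every tree decomposition; so some bag has ≥ 4 vertices and tw(G) ≥ 3. The upper and lower bounds meet at 3, so that is the treewidth.

Treewidth 3.
Bags: B1 = {a, b, d, e}  B2 = {a, b, c, e}
Tree: B1–B2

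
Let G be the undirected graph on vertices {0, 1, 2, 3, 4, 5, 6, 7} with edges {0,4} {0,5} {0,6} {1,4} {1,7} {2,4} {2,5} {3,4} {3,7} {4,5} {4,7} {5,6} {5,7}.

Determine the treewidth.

A width-2 tree decomposition is:
Bags: B1 = {0, 4, 5}  B2 = {4, 5, 7}  B3 = {3, 4, 7}  B4 = {2, 4, 5}  B5 = {1, 4, 7}  B6 = {0, 5, 6}
Tree: B1–B2, B2–B3, B1–B4, B2–B5, B1–B6
The largest bag has 3 vertices, giving width 2; this decomposition certifies tw(G) ≤ 2. Conversely, {1, 4, 7} is a clique of size 3, and the vertices of any clique must share a bag in every tree decomposition; so some bag has ≥ 3 vertices and tw(G) ≥ 2. The upper and lower bounds meet at 2, so that is the treewidth.

2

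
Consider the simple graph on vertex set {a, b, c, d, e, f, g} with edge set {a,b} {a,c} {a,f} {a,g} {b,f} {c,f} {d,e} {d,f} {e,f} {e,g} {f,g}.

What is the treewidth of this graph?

2

A width-2 tree decomposition is:
Bags: B1 = {a, b, f}  B2 = {a, f, g}  B3 = {e, f, g}  B4 = {a, c, f}  B5 = {d, e, f}
Tree: B1–B2, B2–B3, B1–B4, B3–B5
Each bag holds 3 vertices, so the decomposition has width 2, which upper-bounds the treewidth. On the other hand G contains the 3-clique {d, e, f}. A clique must lie in a single bag of any decomposition, so no decomposition can have width below 2. The upper and lower bounds meet at 2, so that is the treewidth.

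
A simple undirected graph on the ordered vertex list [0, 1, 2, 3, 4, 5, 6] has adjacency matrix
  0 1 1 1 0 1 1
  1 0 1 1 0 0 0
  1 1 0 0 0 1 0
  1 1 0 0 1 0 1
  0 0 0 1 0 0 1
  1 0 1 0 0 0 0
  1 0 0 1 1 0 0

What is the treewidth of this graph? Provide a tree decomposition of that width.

The largest bag has 3 vertices, giving width 2; this decomposition certifies tw(G) ≤ 2. For the lower bound, the 3 vertices {0, 1, 2} are pairwise adjacent, and any tree decomposition puts a clique entirely inside one bag — forcing width ≥ 2. Therefore the treewidth is 2.

Treewidth 2.
Bags: B1 = {0, 1, 2}  B2 = {0, 1, 3}  B3 = {0, 2, 5}  B4 = {0, 3, 6}  B5 = {3, 4, 6}
Tree: B1–B2, B1–B3, B2–B4, B4–B5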